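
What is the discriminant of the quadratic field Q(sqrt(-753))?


For K = Q(sqrt(d)) with d squarefree: disc(K) = d if d = 1 mod 4, and disc(K) = 4d if d = 2 or 3 mod 4.
Here d = -753, and d mod 4 = 3.
d = 3 mod 4, not 1 (O_K = Z[sqrt(d)]), so disc(K) = 4d = 4 * (-753) = -3012

-3012


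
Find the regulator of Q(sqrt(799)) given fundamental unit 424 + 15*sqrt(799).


epsilon = 424 + 15*sqrt(799)
= 847.9988
R = ln(847.9988)
= 6.7429

6.7429


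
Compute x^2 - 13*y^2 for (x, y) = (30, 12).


x^2 - d*y^2
= 30^2 - 13*12^2
= 900 - 1872
= -972

-972


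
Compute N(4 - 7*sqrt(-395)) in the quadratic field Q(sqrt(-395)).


N(a + b*sqrt(d)) = a^2 - d*b^2
= (4)^2 - (-395)*(-7)^2
= 16 + 19355
= 19371

19371


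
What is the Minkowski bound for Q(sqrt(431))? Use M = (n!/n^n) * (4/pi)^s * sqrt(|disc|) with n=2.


d = 431, d mod 4 = 3, so disc(K) = 4d = 1724; |disc(K)| = 1724
Real quadratic field, so n = 2, s = r2 = 0, r1 = 2
M = (n!/n^n) * (4/pi)^s * sqrt(|disc(K)|) = (2!/2^2) * (4/pi)^0 * sqrt(1724)
= 0.5 * 1.000000 * 41.521079
= 20.7605

20.7605


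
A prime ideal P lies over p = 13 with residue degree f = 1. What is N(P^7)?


N(P^a) = p^(a*f)
= 13^(7*1)
= 13^7
= 62748517

62748517


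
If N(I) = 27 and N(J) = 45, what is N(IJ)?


N(IJ) = N(I) * N(J)
= 27 * 45
= 1215

1215


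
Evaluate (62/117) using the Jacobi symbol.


Compute (62/117) via quadratic reciprocity:
  pull out 2: (2/117) = -1  (since 117 mod 8 = 5)
  reciprocity: (31/117) -> +(117/31)
  reduce: (24/31)
  pull out 2: (2/31) = +1  (since 31 mod 8 = 7)
  pull out 2: (2/31) = +1  (since 31 mod 8 = 7)
  pull out 2: (2/31) = +1  (since 31 mod 8 = 7)
  reciprocity: (3/31) -> -(31/3)
  reduce: (1/3)
  (1/3) = 1
Product of signs = 1

1


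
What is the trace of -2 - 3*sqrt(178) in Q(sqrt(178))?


Tr(a + b*sqrt(d)) = (a + b*sqrt(d)) + (a - b*sqrt(d)) = 2a
= 2 * (-2)
= -4

-4


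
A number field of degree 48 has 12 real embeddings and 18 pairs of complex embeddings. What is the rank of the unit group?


By Dirichlet's unit theorem:
rank = r1 + r2 - 1
= 12 + 18 - 1
= 29

29


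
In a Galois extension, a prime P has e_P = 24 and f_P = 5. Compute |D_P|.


|D_P| = e * f
= 24 * 5
= 120

120


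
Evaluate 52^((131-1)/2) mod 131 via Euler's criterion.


p = 131 is prime and the exponent is (p-1)/2 = 65, so by Euler's criterion 52^65 = (52/131) = +1 or -1 mod 131.
Compute by square-and-multiply:
  65 = 64 + 1 (binary 1000001)
  Repeated squaring mod 131: 52^1 = 52, 52^2 = 84, 52^4 = 113, 52^8 = 62, 52^16 = 45, 52^32 = 60, 52^64 = 63
  52^65 = 52^64 * 52^1 = 63 * 52 mod 131
    63 * 52 = 3276 = 1 mod 131
  52^65 = 1 mod 131
Result 1: 52 is a quadratic residue mod 131.
52^65 mod 131 = 1

1


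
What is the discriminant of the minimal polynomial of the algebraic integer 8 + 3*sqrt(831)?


The element 8 + 3*sqrt(831) has minimal polynomial:
x^2 - 16*x - 7415
Discriminant = (-16)^2 - 4*(-7415)
= 256 + 29660
= 29916

29916


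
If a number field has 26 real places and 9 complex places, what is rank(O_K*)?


By Dirichlet's unit theorem:
rank = r1 + r2 - 1
= 26 + 9 - 1
= 34

34


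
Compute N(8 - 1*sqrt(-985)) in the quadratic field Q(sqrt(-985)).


N(a + b*sqrt(d)) = a^2 - d*b^2
= (8)^2 - (-985)*(-1)^2
= 64 + 985
= 1049

1049


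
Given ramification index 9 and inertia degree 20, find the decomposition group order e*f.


|D_P| = e * f
= 9 * 20
= 180

180


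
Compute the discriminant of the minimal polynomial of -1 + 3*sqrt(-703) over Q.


The element -1 + 3*sqrt(-703) has minimal polynomial:
x^2 + 2*x + 6328
Discriminant = (2)^2 - 4*(6328)
= 4 - 25312
= -25308

-25308


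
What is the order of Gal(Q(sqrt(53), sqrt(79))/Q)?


The 2 square roots of distinct primes are multiplicatively independent over Q,
so [K:Q] = 2^2 and Gal(K/Q) is isomorphic to (Z/2Z)^2.
|Gal| = 2^2 = 4

4


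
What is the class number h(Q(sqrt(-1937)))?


K = Q(sqrt(-1937)). d mod 4 = 3, so D = disc(K) = 4d = -7748
h(K) equals the number of primitive reduced positive-definite forms (a, b, c) = a*x^2 + b*x*y + c*y^2 with b^2 - 4ac = D,
where reduced means |b| <= a <= c, with b >= 0 whenever |b| = a or a = c, and primitive means gcd(a, b, c) = 1.
Reduced forces 3a^2 <= |D| = 7748, so 1 <= a <= 50; b must have the parity of D, and c = (b^2 - D)/(4a) must be an integer >= a.
Enumerate a = 1..50, b in [-a, a]:
  a=1: (1, 0, 1937)  [1]
  a=2: (2, 2, 969)  [1]
  a=3: (3, -2, 646), (3, 2, 646)  [2]
  a=4..5: none
  a=6: (6, -2, 323), (6, 2, 323)  [2]
  a=7: (7, -6, 278), (7, 6, 278)  [2]
  a=8: none
  a=9: (9, -8, 217), (9, 8, 217)  [2]
  a=10..12: none
  a=13: (13, 0, 149)  [1]
  a=14: (14, -6, 139), (14, 6, 139)  [2]
  a=15..16: none
  a=17: (17, -2, 114), (17, 2, 114)  [2]
  a=18: (18, -10, 109), (18, 10, 109)  [2]
  a=19: (19, -2, 102), (19, 2, 102)  [2]
  a=20: none
  a=21: (21, -20, 97), (21, -8, 93), (21, 8, 93), (21, 20, 97)  [4]
  a=22: none
  a=23: (23, -16, 87), (23, 16, 87)  [2]
  a=24..25: none
  a=26: (26, 26, 81)  [1]
  a=27: (27, -26, 78), (27, 26, 78)  [2]
  a=28: none
  a=29: (29, -16, 69), (29, 16, 69)  [2]
  a=30: none
  a=31: (31, -8, 63), (31, 8, 63)  [2]
  a=32..33: none
  a=34: (34, -2, 57), (34, 2, 57)  [2]
  a=35..37: none
  a=38: (38, -2, 51), (38, 2, 51)  [2]
  a=39: (39, -26, 54), (39, 26, 54)  [2]
  a=40: none
  a=41: (41, -40, 57), (41, 40, 57)  [2]
  a=42: (42, -34, 53), (42, -22, 49), (42, 22, 49), (42, 34, 53)  [4]
  a=43: (43, -32, 51), (43, 32, 51)  [2]
  a=44..45: none
  a=46: (46, -30, 47), (46, 30, 47)  [2]
  a=47..50: none
Total reduced forms: 1 + 1 + 2 + 2 + 2 + 2 + 1 + 2 + 2 + 2 + 2 + 4 + 2 + 1 + 2 + 2 + 2 + 2 + 2 + 2 + 2 + 4 + 2 + 2 = 48
h = 48

48


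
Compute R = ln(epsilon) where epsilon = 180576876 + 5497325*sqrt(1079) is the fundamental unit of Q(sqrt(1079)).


epsilon = 180576876 + 5497325*sqrt(1079)
= 3.6115e+08
R = ln(3.6115e+08)
= 19.7048

19.7048


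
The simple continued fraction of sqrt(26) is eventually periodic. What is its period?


Run the CF algorithm for sqrt(26).
a_0 = floor(sqrt(26)) = 5; set m_0=0, q_0=1.
Recurrence: m' = q*a - m,  q' = (d - m'^2)/q,  a' = floor((a_0 + m')/q').
  step 1: m=5, q=1, a=10
a_1 = 2*a_0 = 10, so the period closes here.
sqrt(26) = [5; 10]
Period length = 1

1


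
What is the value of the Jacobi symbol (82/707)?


Compute (82/707) via quadratic reciprocity:
  pull out 2: (2/707) = -1  (since 707 mod 8 = 3)
  reciprocity: (41/707) -> +(707/41)
  reduce: (10/41)
  pull out 2: (2/41) = +1  (since 41 mod 8 = 1)
  reciprocity: (5/41) -> +(41/5)
  reduce: (1/5)
  (1/5) = 1
Product of signs = -1

-1


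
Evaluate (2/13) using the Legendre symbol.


p = 13 is prime, so compute (2/13) with the reciprocity algorithm (Jacobi-symbol steps: pull out 2s via (2/n), flip via reciprocity, reduce):
  pull out 2: (2/13) = -1  (since 13 mod 8 = 5)
  (1/13) = 1
Product of signs = -1
(2/13) = -1

-1


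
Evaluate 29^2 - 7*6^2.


x^2 - d*y^2
= 29^2 - 7*6^2
= 841 - 252
= 589

589


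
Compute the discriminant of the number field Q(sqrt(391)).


For K = Q(sqrt(d)) with d squarefree: disc(K) = d if d = 1 mod 4, and disc(K) = 4d if d = 2 or 3 mod 4.
Here d = 391, and d mod 4 = 3.
d = 3 mod 4, not 1 (O_K = Z[sqrt(d)]), so disc(K) = 4d = 4 * (391) = 1564

1564


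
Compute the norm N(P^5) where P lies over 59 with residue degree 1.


N(P^a) = p^(a*f)
= 59^(5*1)
= 59^5
= 714924299

714924299


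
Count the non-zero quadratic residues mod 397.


For prime p, the number of non-zero quadratic residues is (p-1)/2.
= (397-1)/2
= 198

198


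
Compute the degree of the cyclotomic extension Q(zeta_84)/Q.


The degree equals Euler's totient phi(84).
84 = 2^2 * 3 * 7
phi(84) = 24

24


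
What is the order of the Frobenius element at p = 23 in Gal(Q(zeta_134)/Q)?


The Frobenius at p in Gal(Q(zeta_n)/Q) = (Z/nZ)* is the class of p, so its order is ord_134(23), the smallest k >= 1 with 23^k = 1 mod 134.
n = 134 = 2 * 67, phi(134) = 66; the order divides phi(n).
Divisors of 66: 1, 2, 3, 6, 11, 22, 33, 66
Repeated squaring mod 134: 23^1 = 23, 23^2 = 127, 23^4 = 49, 23^8 = 123, 23^16 = 121, 23^32 = 35, 23^64 = 19
Test divisors in increasing order:
  k=1: 23^1 = 23 mod 134
  k=2: 23^2 = 127 mod 134
  k=3: 23^3 = 127 * 23 = 107 mod 134
  k=6: 23^6 = 49 * 127 = 59 mod 134
  k=11: 23^11 = 123 * 127 * 23 = 29 mod 134
  k=22: 23^22 = 121 * 49 * 127 = 37 mod 134
  k=33: 23^33 = 35 * 23 = 1 mod 134  <- first divisor giving 1
Order = 33

33


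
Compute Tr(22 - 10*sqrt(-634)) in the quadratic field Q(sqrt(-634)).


Tr(a + b*sqrt(d)) = (a + b*sqrt(d)) + (a - b*sqrt(d)) = 2a
= 2 * (22)
= 44

44


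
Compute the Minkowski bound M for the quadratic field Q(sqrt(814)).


d = 814, d mod 4 = 2, so disc(K) = 4d = 3256; |disc(K)| = 3256
Real quadratic field, so n = 2, s = r2 = 0, r1 = 2
M = (n!/n^n) * (4/pi)^s * sqrt(|disc(K)|) = (2!/2^2) * (4/pi)^0 * sqrt(3256)
= 0.5 * 1.000000 * 57.061370
= 28.5307

28.5307


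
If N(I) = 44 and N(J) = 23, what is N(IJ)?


N(IJ) = N(I) * N(J)
= 44 * 23
= 1012

1012


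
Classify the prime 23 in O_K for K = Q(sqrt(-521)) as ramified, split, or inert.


K = Q(sqrt(-521)). Since d mod 4 = 3, disc(K) = -2084.
Check p | disc: -2084 mod 23 = 9.
p does not divide disc. Compute Legendre symbol (d/p):
8^((23-1)/2) mod 23 = 1
(d/p) = 1, so p splits: (p) = P*P' with e=1, f=1, g=2.
Therefore p is split.

split


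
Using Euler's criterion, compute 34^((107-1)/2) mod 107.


p = 107 is prime and the exponent is (p-1)/2 = 53, so by Euler's criterion 34^53 = (34/107) = +1 or -1 mod 107.
Compute by square-and-multiply:
  53 = 32 + 16 + 4 + 1 (binary 110101)
  Repeated squaring mod 107: 34^1 = 34, 34^2 = 86, 34^4 = 13, 34^8 = 62, 34^16 = 99, 34^32 = 64
  34^53 = 34^32 * 34^16 * 34^4 * 34^1 = 64 * 99 * 13 * 34 mod 107
    64 * 99 = 6336 = 23 mod 107
    23 * 13 = 299 = 85 mod 107
    85 * 34 = 2890 = 1 mod 107
  34^53 = 1 mod 107
Result 1: 34 is a quadratic residue mod 107.
34^53 mod 107 = 1

1


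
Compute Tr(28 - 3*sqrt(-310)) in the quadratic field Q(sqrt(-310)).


Tr(a + b*sqrt(d)) = (a + b*sqrt(d)) + (a - b*sqrt(d)) = 2a
= 2 * (28)
= 56

56


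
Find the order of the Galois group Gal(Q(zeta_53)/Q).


|Gal(Q(zeta_53)/Q)| = phi(53)
= 52

52


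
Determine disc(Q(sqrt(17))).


For K = Q(sqrt(d)) with d squarefree: disc(K) = d if d = 1 mod 4, and disc(K) = 4d if d = 2 or 3 mod 4.
Here d = 17, and d mod 4 = 1.
d = 1 mod 4 (O_K = Z[(1+sqrt(d))/2]), so disc(K) = d = 17

17


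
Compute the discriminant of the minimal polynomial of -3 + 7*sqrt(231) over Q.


The element -3 + 7*sqrt(231) has minimal polynomial:
x^2 + 6*x - 11310
Discriminant = (6)^2 - 4*(-11310)
= 36 + 45240
= 45276

45276


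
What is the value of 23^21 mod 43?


p = 43 is prime and the exponent is (p-1)/2 = 21, so by Euler's criterion 23^21 = (23/43) = +1 or -1 mod 43.
Compute by square-and-multiply:
  21 = 16 + 4 + 1 (binary 10101)
  Repeated squaring mod 43: 23^1 = 23, 23^2 = 13, 23^4 = 40, 23^8 = 9, 23^16 = 38
  23^21 = 23^16 * 23^4 * 23^1 = 38 * 40 * 23 mod 43
    38 * 40 = 1520 = 15 mod 43
    15 * 23 = 345 = 1 mod 43
  23^21 = 1 mod 43
Result 1: 23 is a quadratic residue mod 43.
23^21 mod 43 = 1

1


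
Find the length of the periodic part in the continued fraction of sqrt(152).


Run the CF algorithm for sqrt(152).
a_0 = floor(sqrt(152)) = 12; set m_0=0, q_0=1.
Recurrence: m' = q*a - m,  q' = (d - m'^2)/q,  a' = floor((a_0 + m')/q').
  step 1: m=12, q=8, a=3
  step 2: m=12, q=1, a=24
a_2 = 2*a_0 = 24, so the period closes here.
sqrt(152) = [12; 3, 24]
Period length = 2

2


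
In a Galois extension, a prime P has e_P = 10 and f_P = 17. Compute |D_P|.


|D_P| = e * f
= 10 * 17
= 170

170


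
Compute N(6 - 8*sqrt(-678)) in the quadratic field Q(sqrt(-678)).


N(a + b*sqrt(d)) = a^2 - d*b^2
= (6)^2 - (-678)*(-8)^2
= 36 + 43392
= 43428

43428


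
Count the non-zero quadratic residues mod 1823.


For prime p, the number of non-zero quadratic residues is (p-1)/2.
= (1823-1)/2
= 911

911


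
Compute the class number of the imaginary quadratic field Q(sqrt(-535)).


K = Q(sqrt(-535)). d mod 4 = 1, so D = disc(K) = d = -535
h(K) equals the number of primitive reduced positive-definite forms (a, b, c) = a*x^2 + b*x*y + c*y^2 with b^2 - 4ac = D,
where reduced means |b| <= a <= c, with b >= 0 whenever |b| = a or a = c, and primitive means gcd(a, b, c) = 1.
Reduced forces 3a^2 <= |D| = 535, so 1 <= a <= 13; b must have the parity of D, and c = (b^2 - D)/(4a) must be an integer >= a.
Enumerate a = 1..13, b in [-a, a]:
  a=1: (1, 1, 134)  [1]
  a=2: (2, -1, 67), (2, 1, 67)  [2]
  a=3: none
  a=4: (4, -3, 34), (4, 3, 34)  [2]
  a=5: (5, 5, 28)  [1]
  a=6: none
  a=7: (7, -5, 20), (7, 5, 20)  [2]
  a=8: (8, -3, 17), (8, 3, 17)  [2]
  a=9: none
  a=10: (10, -5, 14), (10, 5, 14)  [2]
  a=11: (11, -9, 14), (11, 9, 14)  [2]
  a=12..13: none
Total reduced forms: 1 + 2 + 2 + 1 + 2 + 2 + 2 + 2 = 14
h = 14

14


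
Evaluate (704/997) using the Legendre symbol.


p = 997 is prime, so compute (704/997) with the reciprocity algorithm (Jacobi-symbol steps: pull out 2s via (2/n), flip via reciprocity, reduce):
  pull out 2: (2/997) = -1  (since 997 mod 8 = 5)
  pull out 2: (2/997) = -1  (since 997 mod 8 = 5)
  pull out 2: (2/997) = -1  (since 997 mod 8 = 5)
  pull out 2: (2/997) = -1  (since 997 mod 8 = 5)
  pull out 2: (2/997) = -1  (since 997 mod 8 = 5)
  pull out 2: (2/997) = -1  (since 997 mod 8 = 5)
  reciprocity: (11/997) -> +(997/11)
  reduce: (7/11)
  reciprocity: (7/11) -> -(11/7)
  reduce: (4/7)
  pull out 2: (2/7) = +1  (since 7 mod 8 = 7)
  pull out 2: (2/7) = +1  (since 7 mod 8 = 7)
  (1/7) = 1
Product of signs = -1
(704/997) = -1

-1


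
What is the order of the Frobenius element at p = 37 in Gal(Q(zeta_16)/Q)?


The Frobenius at p in Gal(Q(zeta_n)/Q) = (Z/nZ)* is the class of p, so its order is ord_16(37), the smallest k >= 1 with 37^k = 1 mod 16.
n = 16 = 2^4, phi(16) = 8; the order divides phi(n).
Divisors of 8: 1, 2, 4, 8
Repeated squaring mod 16: 37^1 = 5, 37^2 = 9, 37^4 = 1, 37^8 = 1
Test divisors in increasing order:
  k=1: 37^1 = 5 mod 16
  k=2: 37^2 = 9 mod 16
  k=4: 37^4 = 1 mod 16  <- first divisor giving 1
Order = 4

4


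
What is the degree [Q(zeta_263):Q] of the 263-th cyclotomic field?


The degree equals Euler's totient phi(263).
263 = 263
phi(263) = 262

262


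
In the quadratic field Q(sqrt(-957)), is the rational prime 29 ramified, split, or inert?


K = Q(sqrt(-957)). Since d mod 4 = 3, disc(K) = -3828.
Check p | disc: -3828 mod 29 = 0.
p divides disc, so p ramifies: (p) = P^2 with e=2, f=1, g=1.
Therefore p is ramified.

ramified


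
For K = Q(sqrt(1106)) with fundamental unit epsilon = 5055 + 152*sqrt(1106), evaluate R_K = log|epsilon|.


epsilon = 5055 + 152*sqrt(1106)
= 10109.9999
R = ln(10109.9999)
= 9.2213

9.2213


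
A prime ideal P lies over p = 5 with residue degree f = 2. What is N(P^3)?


N(P^a) = p^(a*f)
= 5^(3*2)
= 5^6
= 15625

15625


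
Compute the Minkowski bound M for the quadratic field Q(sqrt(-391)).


d = -391, d mod 4 = 1, so disc(K) = d = -391; |disc(K)| = 391
Imaginary quadratic field, so n = 2, s = r2 = 1, r1 = 0
M = (n!/n^n) * (4/pi)^s * sqrt(|disc(K)|) = (2!/2^2) * (4/pi)^1 * sqrt(391)
= 0.5 * 1.273240 * 19.773720
= 12.5883

12.5883


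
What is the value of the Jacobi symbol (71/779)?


Compute (71/779) via quadratic reciprocity:
  reciprocity: (71/779) -> -(779/71)
  reduce: (69/71)
  reciprocity: (69/71) -> +(71/69)
  reduce: (2/69)
  pull out 2: (2/69) = -1  (since 69 mod 8 = 5)
  (1/69) = 1
Product of signs = 1

1


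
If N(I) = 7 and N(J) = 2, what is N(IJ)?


N(IJ) = N(I) * N(J)
= 7 * 2
= 14

14


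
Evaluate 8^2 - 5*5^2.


x^2 - d*y^2
= 8^2 - 5*5^2
= 64 - 125
= -61

-61


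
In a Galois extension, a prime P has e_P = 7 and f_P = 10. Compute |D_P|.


|D_P| = e * f
= 7 * 10
= 70

70


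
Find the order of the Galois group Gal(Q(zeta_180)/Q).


|Gal(Q(zeta_180)/Q)| = phi(180)
= 48

48


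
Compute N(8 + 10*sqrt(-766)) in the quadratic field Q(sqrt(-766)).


N(a + b*sqrt(d)) = a^2 - d*b^2
= (8)^2 - (-766)*(10)^2
= 64 + 76600
= 76664

76664


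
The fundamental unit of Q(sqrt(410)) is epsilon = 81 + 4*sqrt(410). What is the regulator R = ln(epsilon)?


epsilon = 81 + 4*sqrt(410)
= 161.9938
R = ln(161.9938)
= 5.0876

5.0876


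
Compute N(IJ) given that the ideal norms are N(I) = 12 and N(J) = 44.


N(IJ) = N(I) * N(J)
= 12 * 44
= 528

528


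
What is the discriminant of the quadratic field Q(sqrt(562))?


For K = Q(sqrt(d)) with d squarefree: disc(K) = d if d = 1 mod 4, and disc(K) = 4d if d = 2 or 3 mod 4.
Here d = 562, and d mod 4 = 2.
d = 2 mod 4, not 1 (O_K = Z[sqrt(d)]), so disc(K) = 4d = 4 * (562) = 2248

2248


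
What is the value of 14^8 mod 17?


p = 17 is prime and the exponent is (p-1)/2 = 8, so by Euler's criterion 14^8 = (14/17) = +1 or -1 mod 17.
Compute by square-and-multiply:
  8 = 8 (binary 1000)
  Repeated squaring mod 17: 14^1 = 14, 14^2 = 9, 14^4 = 13, 14^8 = 16
  14^8 = 16 mod 17
Result 16 = p - 1 = -1 mod 17: 14 is a quadratic non-residue mod 17. As a residue in [0, p-1] the value is 16.
14^8 mod 17 = 16

16


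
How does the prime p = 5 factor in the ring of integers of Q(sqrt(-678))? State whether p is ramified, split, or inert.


K = Q(sqrt(-678)). Since d mod 4 = 2, disc(K) = -2712.
Check p | disc: -2712 mod 5 = 3.
p does not divide disc. Compute Legendre symbol (d/p):
2^((5-1)/2) mod 5 = -1
(d/p) = -1, so p is inert: (p) stays prime with e=1, f=2, g=1.
Therefore p is inert.

inert


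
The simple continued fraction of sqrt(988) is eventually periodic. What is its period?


Run the CF algorithm for sqrt(988).
a_0 = floor(sqrt(988)) = 31; set m_0=0, q_0=1.
Recurrence: m' = q*a - m,  q' = (d - m'^2)/q,  a' = floor((a_0 + m')/q').
  step 1: m=31, q=27, a=2
  step 2: m=23, q=17, a=3
  step 3: m=28, q=12, a=4
  step 4: m=20, q=49, a=1
  step 5: m=29, q=3, a=20
  step 6: m=31, q=9, a=6
  step 7: m=23, q=51, a=1
  step 8: m=28, q=4, a=14
  step 9: m=28, q=51, a=1
  step 10: m=23, q=9, a=6
  step 11: m=31, q=3, a=20
  step 12: m=29, q=49, a=1
  step 13: m=20, q=12, a=4
  step 14: m=28, q=17, a=3
  step 15: m=23, q=27, a=2
  step 16: m=31, q=1, a=62
a_16 = 2*a_0 = 62, so the period closes here.
sqrt(988) = [31; 2, 3, 4, 1, 20, 6, 1, 14, 1, 6, 20, 1, 4, 3, 2, 62]
Period length = 16

16


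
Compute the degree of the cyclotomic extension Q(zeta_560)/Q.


The degree equals Euler's totient phi(560).
560 = 2^4 * 5 * 7
phi(560) = 192

192


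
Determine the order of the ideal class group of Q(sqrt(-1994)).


K = Q(sqrt(-1994)). d mod 4 = 2, so D = disc(K) = 4d = -7976
h(K) equals the number of primitive reduced positive-definite forms (a, b, c) = a*x^2 + b*x*y + c*y^2 with b^2 - 4ac = D,
where reduced means |b| <= a <= c, with b >= 0 whenever |b| = a or a = c, and primitive means gcd(a, b, c) = 1.
Reduced forces 3a^2 <= |D| = 7976, so 1 <= a <= 51; b must have the parity of D, and c = (b^2 - D)/(4a) must be an integer >= a.
Enumerate a = 1..51, b in [-a, a]:
  a=1: (1, 0, 1994)  [1]
  a=2: (2, 0, 997)  [1]
  a=3: (3, -2, 665), (3, 2, 665)  [2]
  a=4: none
  a=5: (5, -2, 399), (5, 2, 399)  [2]
  a=6: (6, -4, 333), (6, 4, 333)  [2]
  a=7: (7, -2, 285), (7, 2, 285)  [2]
  a=8: none
  a=9: (9, -4, 222), (9, 4, 222)  [2]
  a=10: (10, -8, 201), (10, 8, 201)  [2]
  a=11..13: none
  a=14: (14, -12, 145), (14, 12, 145)  [2]
  a=15: (15, -8, 134), (15, -2, 133), (15, 2, 133), (15, 8, 134)  [4]
  a=16..17: none
  a=18: (18, -4, 111), (18, 4, 111)  [2]
  a=19: (19, -2, 105), (19, 2, 105)  [2]
  a=20: none
  a=21: (21, -16, 98), (21, -2, 95), (21, 2, 95), (21, 16, 98)  [4]
  a=22..24: none
  a=25: (25, -18, 83), (25, 18, 83)  [2]
  a=26: none
  a=27: (27, -4, 74), (27, 4, 74)  [2]
  a=28: none
  a=29: (29, -12, 70), (29, 12, 70)  [2]
  a=30: (30, -28, 73), (30, -8, 67), (30, 8, 67), (30, 28, 73)  [4]
  a=31..34: none
  a=35: (35, -12, 58), (35, -2, 57), (35, 2, 57), (35, 12, 58)  [4]
  a=36: none
  a=37: (37, -4, 54), (37, 4, 54)  [2]
  a=38: (38, -36, 61), (38, 36, 61)  [2]
  a=39..41: none
  a=42: (42, -40, 57), (42, -16, 49), (42, 16, 49), (42, 40, 57)  [4]
  a=43..44: none
  a=45: (45, -32, 50), (45, -22, 47), (45, 22, 47), (45, 32, 50)  [4]
  a=46..51: none
Total reduced forms: 1 + 1 + 2 + 2 + 2 + 2 + 2 + 2 + 2 + 4 + 2 + 2 + 4 + 2 + 2 + 2 + 4 + 4 + 2 + 2 + 4 + 4 = 54
h = 54

54


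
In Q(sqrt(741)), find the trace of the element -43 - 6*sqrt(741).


Tr(a + b*sqrt(d)) = (a + b*sqrt(d)) + (a - b*sqrt(d)) = 2a
= 2 * (-43)
= -86

-86


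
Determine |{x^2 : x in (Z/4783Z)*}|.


For prime p, the number of non-zero quadratic residues is (p-1)/2.
= (4783-1)/2
= 2391

2391


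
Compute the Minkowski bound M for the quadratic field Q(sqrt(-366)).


d = -366, d mod 4 = 2, so disc(K) = 4d = -1464; |disc(K)| = 1464
Imaginary quadratic field, so n = 2, s = r2 = 1, r1 = 0
M = (n!/n^n) * (4/pi)^s * sqrt(|disc(K)|) = (2!/2^2) * (4/pi)^1 * sqrt(1464)
= 0.5 * 1.273240 * 38.262253
= 24.3585

24.3585


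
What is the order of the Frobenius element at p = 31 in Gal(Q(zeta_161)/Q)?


The Frobenius at p in Gal(Q(zeta_n)/Q) = (Z/nZ)* is the class of p, so its order is ord_161(31), the smallest k >= 1 with 31^k = 1 mod 161.
n = 161 = 7 * 23, phi(161) = 132; the order divides phi(n).
Divisors of 132: 1, 2, 3, 4, 6, 11, 12, 22, 33, 44, 66, 132
Repeated squaring mod 161: 31^1 = 31, 31^2 = 156, 31^4 = 25, 31^8 = 142, 31^16 = 39, 31^32 = 72, 31^64 = 32, 31^128 = 58
Test divisors in increasing order:
  k=1: 31^1 = 31 mod 161
  k=2: 31^2 = 156 mod 161
  k=3: 31^3 = 156 * 31 = 6 mod 161
  k=4: 31^4 = 25 mod 161
  k=6: 31^6 = 25 * 156 = 36 mod 161
  k=11: 31^11 = 142 * 156 * 31 = 47 mod 161
  k=12: 31^12 = 142 * 25 = 8 mod 161
  k=22: 31^22 = 39 * 25 * 156 = 116 mod 161
  k=33: 31^33 = 72 * 31 = 139 mod 161
  k=44: 31^44 = 72 * 142 * 25 = 93 mod 161
  k=66: 31^66 = 32 * 156 = 1 mod 161  <- first divisor giving 1
Order = 66

66


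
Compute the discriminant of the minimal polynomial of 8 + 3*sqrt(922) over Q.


The element 8 + 3*sqrt(922) has minimal polynomial:
x^2 - 16*x - 8234
Discriminant = (-16)^2 - 4*(-8234)
= 256 + 32936
= 33192

33192


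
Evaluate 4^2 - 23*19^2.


x^2 - d*y^2
= 4^2 - 23*19^2
= 16 - 8303
= -8287

-8287


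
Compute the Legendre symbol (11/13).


p = 13 is prime, so compute (11/13) with the reciprocity algorithm (Jacobi-symbol steps: pull out 2s via (2/n), flip via reciprocity, reduce):
  reciprocity: (11/13) -> +(13/11)
  reduce: (2/11)
  pull out 2: (2/11) = -1  (since 11 mod 8 = 3)
  (1/11) = 1
Product of signs = -1
(11/13) = -1

-1


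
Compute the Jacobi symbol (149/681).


Compute (149/681) via quadratic reciprocity:
  reciprocity: (149/681) -> +(681/149)
  reduce: (85/149)
  reciprocity: (85/149) -> +(149/85)
  reduce: (64/85)
  pull out 2: (2/85) = -1  (since 85 mod 8 = 5)
  pull out 2: (2/85) = -1  (since 85 mod 8 = 5)
  pull out 2: (2/85) = -1  (since 85 mod 8 = 5)
  pull out 2: (2/85) = -1  (since 85 mod 8 = 5)
  pull out 2: (2/85) = -1  (since 85 mod 8 = 5)
  pull out 2: (2/85) = -1  (since 85 mod 8 = 5)
  (1/85) = 1
Product of signs = 1

1


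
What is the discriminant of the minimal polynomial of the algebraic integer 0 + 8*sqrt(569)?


The element 0 + 8*sqrt(569) has minimal polynomial:
x^2 + 0*x - 36416
Discriminant = (0)^2 - 4*(-36416)
= 0 + 145664
= 145664

145664


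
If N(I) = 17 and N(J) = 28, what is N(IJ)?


N(IJ) = N(I) * N(J)
= 17 * 28
= 476

476


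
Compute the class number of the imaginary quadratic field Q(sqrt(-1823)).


K = Q(sqrt(-1823)). d mod 4 = 1, so D = disc(K) = d = -1823
h(K) equals the number of primitive reduced positive-definite forms (a, b, c) = a*x^2 + b*x*y + c*y^2 with b^2 - 4ac = D,
where reduced means |b| <= a <= c, with b >= 0 whenever |b| = a or a = c, and primitive means gcd(a, b, c) = 1.
Reduced forces 3a^2 <= |D| = 1823, so 1 <= a <= 24; b must have the parity of D, and c = (b^2 - D)/(4a) must be an integer >= a.
Enumerate a = 1..24, b in [-a, a]:
  a=1: (1, 1, 456)  [1]
  a=2: (2, -1, 228), (2, 1, 228)  [2]
  a=3: (3, -1, 152), (3, 1, 152)  [2]
  a=4: (4, -1, 114), (4, 1, 114)  [2]
  a=5: none
  a=6: (6, -5, 77), (6, -1, 76), (6, 1, 76), (6, 5, 77)  [4]
  a=7: (7, -5, 66), (7, 5, 66)  [2]
  a=8: (8, -1, 57), (8, 1, 57)  [2]
  a=9: (9, -7, 52), (9, 7, 52)  [2]
  a=10: none
  a=11: (11, -5, 42), (11, 5, 42)  [2]
  a=12: (12, -7, 39), (12, -1, 38), (12, 1, 38), (12, 7, 39)  [4]
  a=13: (13, -7, 36), (13, 7, 36)  [2]
  a=14: (14, -9, 34), (14, -5, 33), (14, 5, 33), (14, 9, 34)  [4]
  a=15: none
  a=16: (16, -15, 32), (16, 15, 32)  [2]
  a=17: (17, -9, 28), (17, 9, 28)  [2]
  a=18: (18, -11, 27), (18, -7, 26), (18, 7, 26), (18, 11, 27)  [4]
  a=19: (19, -1, 24), (19, 1, 24)  [2]
  a=20: none
  a=21: (21, -19, 26), (21, -5, 22), (21, 5, 22), (21, 19, 26)  [4]
  a=22: (22, -17, 24), (22, 17, 24)  [2]
  a=23..24: none
Total reduced forms: 1 + 2 + 2 + 2 + 4 + 2 + 2 + 2 + 2 + 4 + 2 + 4 + 2 + 2 + 4 + 2 + 4 + 2 = 45
h = 45

45


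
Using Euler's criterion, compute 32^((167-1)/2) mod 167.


p = 167 is prime and the exponent is (p-1)/2 = 83, so by Euler's criterion 32^83 = (32/167) = +1 or -1 mod 167.
Compute by square-and-multiply:
  83 = 64 + 16 + 2 + 1 (binary 1010011)
  Repeated squaring mod 167: 32^1 = 32, 32^2 = 22, 32^4 = 150, 32^8 = 122, 32^16 = 21, 32^32 = 107, 32^64 = 93
  32^83 = 32^64 * 32^16 * 32^2 * 32^1 = 93 * 21 * 22 * 32 mod 167
    93 * 21 = 1953 = 116 mod 167
    116 * 22 = 2552 = 47 mod 167
    47 * 32 = 1504 = 1 mod 167
  32^83 = 1 mod 167
Result 1: 32 is a quadratic residue mod 167.
32^83 mod 167 = 1

1


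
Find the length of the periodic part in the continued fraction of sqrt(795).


Run the CF algorithm for sqrt(795).
a_0 = floor(sqrt(795)) = 28; set m_0=0, q_0=1.
Recurrence: m' = q*a - m,  q' = (d - m'^2)/q,  a' = floor((a_0 + m')/q').
  step 1: m=28, q=11, a=5
  step 2: m=27, q=6, a=9
  step 3: m=27, q=11, a=5
  step 4: m=28, q=1, a=56
a_4 = 2*a_0 = 56, so the period closes here.
sqrt(795) = [28; 5, 9, 5, 56]
Period length = 4

4


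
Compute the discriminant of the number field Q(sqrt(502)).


For K = Q(sqrt(d)) with d squarefree: disc(K) = d if d = 1 mod 4, and disc(K) = 4d if d = 2 or 3 mod 4.
Here d = 502, and d mod 4 = 2.
d = 2 mod 4, not 1 (O_K = Z[sqrt(d)]), so disc(K) = 4d = 4 * (502) = 2008

2008


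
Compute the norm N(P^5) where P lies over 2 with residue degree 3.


N(P^a) = p^(a*f)
= 2^(5*3)
= 2^15
= 32768

32768


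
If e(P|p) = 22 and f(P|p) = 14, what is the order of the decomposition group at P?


|D_P| = e * f
= 22 * 14
= 308

308


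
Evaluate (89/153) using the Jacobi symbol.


Compute (89/153) via quadratic reciprocity:
  reciprocity: (89/153) -> +(153/89)
  reduce: (64/89)
  pull out 2: (2/89) = +1  (since 89 mod 8 = 1)
  pull out 2: (2/89) = +1  (since 89 mod 8 = 1)
  pull out 2: (2/89) = +1  (since 89 mod 8 = 1)
  pull out 2: (2/89) = +1  (since 89 mod 8 = 1)
  pull out 2: (2/89) = +1  (since 89 mod 8 = 1)
  pull out 2: (2/89) = +1  (since 89 mod 8 = 1)
  (1/89) = 1
Product of signs = 1

1


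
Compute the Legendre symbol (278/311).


p = 311 is prime, so compute (278/311) with the reciprocity algorithm (Jacobi-symbol steps: pull out 2s via (2/n), flip via reciprocity, reduce):
  pull out 2: (2/311) = +1  (since 311 mod 8 = 7)
  reciprocity: (139/311) -> -(311/139)
  reduce: (33/139)
  reciprocity: (33/139) -> +(139/33)
  reduce: (7/33)
  reciprocity: (7/33) -> +(33/7)
  reduce: (5/7)
  reciprocity: (5/7) -> +(7/5)
  reduce: (2/5)
  pull out 2: (2/5) = -1  (since 5 mod 8 = 5)
  (1/5) = 1
Product of signs = 1
(278/311) = 1

1


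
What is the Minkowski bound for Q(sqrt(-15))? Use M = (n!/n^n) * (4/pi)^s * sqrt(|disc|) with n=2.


d = -15, d mod 4 = 1, so disc(K) = d = -15; |disc(K)| = 15
Imaginary quadratic field, so n = 2, s = r2 = 1, r1 = 0
M = (n!/n^n) * (4/pi)^s * sqrt(|disc(K)|) = (2!/2^2) * (4/pi)^1 * sqrt(15)
= 0.5 * 1.273240 * 3.872983
= 2.4656

2.4656


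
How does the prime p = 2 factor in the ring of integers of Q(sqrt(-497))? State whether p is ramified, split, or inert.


K = Q(sqrt(-497)). Since d mod 4 = 3, disc(K) = -1988.
Check p | disc: -1988 mod 2 = 0.
p divides disc, so p ramifies: (p) = P^2 with e=2, f=1, g=1.
Therefore p is ramified.

ramified


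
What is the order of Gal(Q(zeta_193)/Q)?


|Gal(Q(zeta_193)/Q)| = phi(193)
= 192

192


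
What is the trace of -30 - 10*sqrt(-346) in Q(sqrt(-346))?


Tr(a + b*sqrt(d)) = (a + b*sqrt(d)) + (a - b*sqrt(d)) = 2a
= 2 * (-30)
= -60

-60


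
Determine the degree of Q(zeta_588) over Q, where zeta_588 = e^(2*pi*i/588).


The degree equals Euler's totient phi(588).
588 = 2^2 * 3 * 7^2
phi(588) = 168

168


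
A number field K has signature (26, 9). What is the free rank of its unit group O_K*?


By Dirichlet's unit theorem:
rank = r1 + r2 - 1
= 26 + 9 - 1
= 34

34


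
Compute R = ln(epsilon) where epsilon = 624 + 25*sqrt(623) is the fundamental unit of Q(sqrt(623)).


epsilon = 624 + 25*sqrt(623)
= 1247.9992
R = ln(1247.9992)
= 7.1293

7.1293


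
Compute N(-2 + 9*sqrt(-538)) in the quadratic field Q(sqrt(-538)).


N(a + b*sqrt(d)) = a^2 - d*b^2
= (-2)^2 - (-538)*(9)^2
= 4 + 43578
= 43582

43582


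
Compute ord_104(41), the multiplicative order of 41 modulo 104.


We want ord_104(41), the smallest k >= 1 with 41^k = 1 mod 104.
n = 104 = 2^3 * 13, phi(104) = 48; the order divides phi(n).
Divisors of 48: 1, 2, 3, 4, 6, 8, 12, 16, 24, 48
Repeated squaring mod 104: 41^1 = 41, 41^2 = 17, 41^4 = 81, 41^8 = 9, 41^16 = 81, 41^32 = 9
Test divisors in increasing order:
  k=1: 41^1 = 41 mod 104
  k=2: 41^2 = 17 mod 104
  k=3: 41^3 = 17 * 41 = 73 mod 104
  k=4: 41^4 = 81 mod 104
  k=6: 41^6 = 81 * 17 = 25 mod 104
  k=8: 41^8 = 9 mod 104
  k=12: 41^12 = 9 * 81 = 1 mod 104  <- first divisor giving 1
Order = 12

12


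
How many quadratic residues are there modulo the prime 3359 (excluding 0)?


For prime p, the number of non-zero quadratic residues is (p-1)/2.
= (3359-1)/2
= 1679

1679


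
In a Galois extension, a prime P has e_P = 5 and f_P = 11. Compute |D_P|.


|D_P| = e * f
= 5 * 11
= 55

55


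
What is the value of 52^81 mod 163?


p = 163 is prime and the exponent is (p-1)/2 = 81, so by Euler's criterion 52^81 = (52/163) = +1 or -1 mod 163.
Compute by square-and-multiply:
  81 = 64 + 16 + 1 (binary 1010001)
  Repeated squaring mod 163: 52^1 = 52, 52^2 = 96, 52^4 = 88, 52^8 = 83, 52^16 = 43, 52^32 = 56, 52^64 = 39
  52^81 = 52^64 * 52^16 * 52^1 = 39 * 43 * 52 mod 163
    39 * 43 = 1677 = 47 mod 163
    47 * 52 = 2444 = 162 mod 163
  52^81 = 162 mod 163
Result 162 = p - 1 = -1 mod 163: 52 is a quadratic non-residue mod 163. As a residue in [0, p-1] the value is 162.
52^81 mod 163 = 162

162


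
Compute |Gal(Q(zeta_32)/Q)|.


|Gal(Q(zeta_32)/Q)| = phi(32)
= 16

16


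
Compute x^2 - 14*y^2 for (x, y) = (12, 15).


x^2 - d*y^2
= 12^2 - 14*15^2
= 144 - 3150
= -3006

-3006


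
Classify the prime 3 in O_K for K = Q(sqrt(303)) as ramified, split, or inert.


K = Q(sqrt(303)). Since d mod 4 = 3, disc(K) = 1212.
Check p | disc: 1212 mod 3 = 0.
p divides disc, so p ramifies: (p) = P^2 with e=2, f=1, g=1.
Therefore p is ramified.

ramified


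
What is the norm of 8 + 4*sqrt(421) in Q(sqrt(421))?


N(a + b*sqrt(d)) = a^2 - d*b^2
= (8)^2 - (421)*(4)^2
= 64 - 6736
= -6672

-6672


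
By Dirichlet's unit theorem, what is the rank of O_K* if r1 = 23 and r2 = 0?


By Dirichlet's unit theorem:
rank = r1 + r2 - 1
= 23 + 0 - 1
= 22

22


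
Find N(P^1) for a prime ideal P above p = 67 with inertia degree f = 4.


N(P^a) = p^(a*f)
= 67^(1*4)
= 67^4
= 20151121

20151121


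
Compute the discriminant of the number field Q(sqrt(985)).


For K = Q(sqrt(d)) with d squarefree: disc(K) = d if d = 1 mod 4, and disc(K) = 4d if d = 2 or 3 mod 4.
Here d = 985, and d mod 4 = 1.
d = 1 mod 4 (O_K = Z[(1+sqrt(d))/2]), so disc(K) = d = 985

985


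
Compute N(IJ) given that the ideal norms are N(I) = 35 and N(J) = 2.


N(IJ) = N(I) * N(J)
= 35 * 2
= 70

70


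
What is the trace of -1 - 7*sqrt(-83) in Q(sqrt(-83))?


Tr(a + b*sqrt(d)) = (a + b*sqrt(d)) + (a - b*sqrt(d)) = 2a
= 2 * (-1)
= -2

-2


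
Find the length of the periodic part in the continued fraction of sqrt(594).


Run the CF algorithm for sqrt(594).
a_0 = floor(sqrt(594)) = 24; set m_0=0, q_0=1.
Recurrence: m' = q*a - m,  q' = (d - m'^2)/q,  a' = floor((a_0 + m')/q').
  step 1: m=24, q=18, a=2
  step 2: m=12, q=25, a=1
  step 3: m=13, q=17, a=2
  step 4: m=21, q=9, a=5
  step 5: m=24, q=2, a=24
  step 6: m=24, q=9, a=5
  step 7: m=21, q=17, a=2
  step 8: m=13, q=25, a=1
  step 9: m=12, q=18, a=2
  step 10: m=24, q=1, a=48
a_10 = 2*a_0 = 48, so the period closes here.
sqrt(594) = [24; 2, 1, 2, 5, 24, 5, 2, 1, 2, 48]
Period length = 10

10


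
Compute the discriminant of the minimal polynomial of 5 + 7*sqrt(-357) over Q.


The element 5 + 7*sqrt(-357) has minimal polynomial:
x^2 - 10*x + 17518
Discriminant = (-10)^2 - 4*(17518)
= 100 - 70072
= -69972

-69972


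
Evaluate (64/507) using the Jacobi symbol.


Compute (64/507) via quadratic reciprocity:
  pull out 2: (2/507) = -1  (since 507 mod 8 = 3)
  pull out 2: (2/507) = -1  (since 507 mod 8 = 3)
  pull out 2: (2/507) = -1  (since 507 mod 8 = 3)
  pull out 2: (2/507) = -1  (since 507 mod 8 = 3)
  pull out 2: (2/507) = -1  (since 507 mod 8 = 3)
  pull out 2: (2/507) = -1  (since 507 mod 8 = 3)
  (1/507) = 1
Product of signs = 1

1


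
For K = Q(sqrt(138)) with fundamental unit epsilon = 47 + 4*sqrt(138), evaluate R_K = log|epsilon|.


epsilon = 47 + 4*sqrt(138)
= 93.9894
R = ln(93.9894)
= 4.5432

4.5432


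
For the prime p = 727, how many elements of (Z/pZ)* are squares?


For prime p, the number of non-zero quadratic residues is (p-1)/2.
= (727-1)/2
= 363

363


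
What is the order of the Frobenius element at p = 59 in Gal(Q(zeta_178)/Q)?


The Frobenius at p in Gal(Q(zeta_n)/Q) = (Z/nZ)* is the class of p, so its order is ord_178(59), the smallest k >= 1 with 59^k = 1 mod 178.
n = 178 = 2 * 89, phi(178) = 88; the order divides phi(n).
Divisors of 88: 1, 2, 4, 8, 11, 22, 44, 88
Repeated squaring mod 178: 59^1 = 59, 59^2 = 99, 59^4 = 11, 59^8 = 121, 59^16 = 45, 59^32 = 67, 59^64 = 39
Test divisors in increasing order:
  k=1: 59^1 = 59 mod 178
  k=2: 59^2 = 99 mod 178
  k=4: 59^4 = 11 mod 178
  k=8: 59^8 = 121 mod 178
  k=11: 59^11 = 121 * 99 * 59 = 101 mod 178
  k=22: 59^22 = 45 * 11 * 99 = 55 mod 178
  k=44: 59^44 = 67 * 121 * 11 = 177 mod 178
  k=88: 59^88 = 39 * 45 * 121 = 1 mod 178  <- first divisor giving 1
Order = 88

88


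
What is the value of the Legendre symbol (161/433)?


p = 433 is prime, so compute (161/433) with the reciprocity algorithm (Jacobi-symbol steps: pull out 2s via (2/n), flip via reciprocity, reduce):
  reciprocity: (161/433) -> +(433/161)
  reduce: (111/161)
  reciprocity: (111/161) -> +(161/111)
  reduce: (50/111)
  pull out 2: (2/111) = +1  (since 111 mod 8 = 7)
  reciprocity: (25/111) -> +(111/25)
  reduce: (11/25)
  reciprocity: (11/25) -> +(25/11)
  reduce: (3/11)
  reciprocity: (3/11) -> -(11/3)
  reduce: (2/3)
  pull out 2: (2/3) = -1  (since 3 mod 8 = 3)
  (1/3) = 1
Product of signs = 1
(161/433) = 1

1


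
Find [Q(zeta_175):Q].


The degree equals Euler's totient phi(175).
175 = 5^2 * 7
phi(175) = 120

120


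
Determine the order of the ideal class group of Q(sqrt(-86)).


K = Q(sqrt(-86)). d mod 4 = 2, so D = disc(K) = 4d = -344
h(K) equals the number of primitive reduced positive-definite forms (a, b, c) = a*x^2 + b*x*y + c*y^2 with b^2 - 4ac = D,
where reduced means |b| <= a <= c, with b >= 0 whenever |b| = a or a = c, and primitive means gcd(a, b, c) = 1.
Reduced forces 3a^2 <= |D| = 344, so 1 <= a <= 10; b must have the parity of D, and c = (b^2 - D)/(4a) must be an integer >= a.
Enumerate a = 1..10, b in [-a, a]:
  a=1: (1, 0, 86)  [1]
  a=2: (2, 0, 43)  [1]
  a=3: (3, -2, 29), (3, 2, 29)  [2]
  a=4: none
  a=5: (5, -4, 18), (5, 4, 18)  [2]
  a=6: (6, -4, 15), (6, 4, 15)  [2]
  a=7..8: none
  a=9: (9, -4, 10), (9, 4, 10)  [2]
  a=10: none
Total reduced forms: 1 + 1 + 2 + 2 + 2 + 2 = 10
h = 10

10


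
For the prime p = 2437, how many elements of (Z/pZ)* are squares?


For prime p, the number of non-zero quadratic residues is (p-1)/2.
= (2437-1)/2
= 1218

1218


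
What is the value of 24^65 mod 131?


p = 131 is prime and the exponent is (p-1)/2 = 65, so by Euler's criterion 24^65 = (24/131) = +1 or -1 mod 131.
Compute by square-and-multiply:
  65 = 64 + 1 (binary 1000001)
  Repeated squaring mod 131: 24^1 = 24, 24^2 = 52, 24^4 = 84, 24^8 = 113, 24^16 = 62, 24^32 = 45, 24^64 = 60
  24^65 = 24^64 * 24^1 = 60 * 24 mod 131
    60 * 24 = 1440 = 130 mod 131
  24^65 = 130 mod 131
Result 130 = p - 1 = -1 mod 131: 24 is a quadratic non-residue mod 131. As a residue in [0, p-1] the value is 130.
24^65 mod 131 = 130

130


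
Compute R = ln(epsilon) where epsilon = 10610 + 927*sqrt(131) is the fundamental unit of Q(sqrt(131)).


epsilon = 10610 + 927*sqrt(131)
= 21220.0000
R = ln(21220.0000)
= 9.9627

9.9627


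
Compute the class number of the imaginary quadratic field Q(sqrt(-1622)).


K = Q(sqrt(-1622)). d mod 4 = 2, so D = disc(K) = 4d = -6488
h(K) equals the number of primitive reduced positive-definite forms (a, b, c) = a*x^2 + b*x*y + c*y^2 with b^2 - 4ac = D,
where reduced means |b| <= a <= c, with b >= 0 whenever |b| = a or a = c, and primitive means gcd(a, b, c) = 1.
Reduced forces 3a^2 <= |D| = 6488, so 1 <= a <= 46; b must have the parity of D, and c = (b^2 - D)/(4a) must be an integer >= a.
Enumerate a = 1..46, b in [-a, a]:
  a=1: (1, 0, 1622)  [1]
  a=2: (2, 0, 811)  [1]
  a=3: (3, -2, 541), (3, 2, 541)  [2]
  a=4..5: none
  a=6: (6, -4, 271), (6, 4, 271)  [2]
  a=7: (7, -6, 233), (7, 6, 233)  [2]
  a=8: none
  a=9: (9, -8, 182), (9, 8, 182)  [2]
  a=10..12: none
  a=13: (13, -8, 126), (13, 8, 126)  [2]
  a=14: (14, -8, 117), (14, 8, 117)  [2]
  a=15..17: none
  a=18: (18, -8, 91), (18, 8, 91)  [2]
  a=19..20: none
  a=21: (21, -20, 82), (21, -8, 78), (21, 8, 78), (21, 20, 82)  [4]
  a=22..25: none
  a=26: (26, -8, 63), (26, 8, 63)  [2]
  a=27: (27, -10, 61), (27, 10, 61)  [2]
  a=28..38: none
  a=39: (39, -34, 49), (39, -8, 42), (39, 8, 42), (39, 34, 49)  [4]
  a=40: none
  a=41: (41, -20, 42), (41, 20, 42)  [2]
  a=42..46: none
Total reduced forms: 1 + 1 + 2 + 2 + 2 + 2 + 2 + 2 + 2 + 4 + 2 + 2 + 4 + 2 = 30
h = 30

30


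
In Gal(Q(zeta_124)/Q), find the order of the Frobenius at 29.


The Frobenius at p in Gal(Q(zeta_n)/Q) = (Z/nZ)* is the class of p, so its order is ord_124(29), the smallest k >= 1 with 29^k = 1 mod 124.
n = 124 = 2^2 * 31, phi(124) = 60; the order divides phi(n).
Divisors of 60: 1, 2, 3, 4, 5, 6, 10, 12, 15, 20, 30, 60
Repeated squaring mod 124: 29^1 = 29, 29^2 = 97, 29^4 = 109, 29^8 = 101, 29^16 = 33, 29^32 = 97
Test divisors in increasing order:
  k=1: 29^1 = 29 mod 124
  k=2: 29^2 = 97 mod 124
  k=3: 29^3 = 97 * 29 = 85 mod 124
  k=4: 29^4 = 109 mod 124
  k=5: 29^5 = 109 * 29 = 61 mod 124
  k=6: 29^6 = 109 * 97 = 33 mod 124
  k=10: 29^10 = 101 * 97 = 1 mod 124  <- first divisor giving 1
Order = 10

10


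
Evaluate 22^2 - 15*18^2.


x^2 - d*y^2
= 22^2 - 15*18^2
= 484 - 4860
= -4376

-4376


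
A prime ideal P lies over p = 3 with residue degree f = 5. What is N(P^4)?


N(P^a) = p^(a*f)
= 3^(4*5)
= 3^20
= 3486784401

3486784401


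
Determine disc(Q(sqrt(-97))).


For K = Q(sqrt(d)) with d squarefree: disc(K) = d if d = 1 mod 4, and disc(K) = 4d if d = 2 or 3 mod 4.
Here d = -97, and d mod 4 = 3.
d = 3 mod 4, not 1 (O_K = Z[sqrt(d)]), so disc(K) = 4d = 4 * (-97) = -388

-388


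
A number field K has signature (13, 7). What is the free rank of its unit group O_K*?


By Dirichlet's unit theorem:
rank = r1 + r2 - 1
= 13 + 7 - 1
= 19

19


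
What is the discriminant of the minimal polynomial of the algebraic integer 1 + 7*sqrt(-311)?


The element 1 + 7*sqrt(-311) has minimal polynomial:
x^2 - 2*x + 15240
Discriminant = (-2)^2 - 4*(15240)
= 4 - 60960
= -60956

-60956
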